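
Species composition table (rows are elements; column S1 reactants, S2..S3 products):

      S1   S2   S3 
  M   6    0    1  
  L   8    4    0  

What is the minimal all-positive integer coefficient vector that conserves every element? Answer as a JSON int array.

M: 1·6 = 6 | 2·0+6·1 = 6
L: 1·8 = 8 | 2·4+6·0 = 8
gcd(1,2,6) = 1

Coefficients: [1, 2, 6]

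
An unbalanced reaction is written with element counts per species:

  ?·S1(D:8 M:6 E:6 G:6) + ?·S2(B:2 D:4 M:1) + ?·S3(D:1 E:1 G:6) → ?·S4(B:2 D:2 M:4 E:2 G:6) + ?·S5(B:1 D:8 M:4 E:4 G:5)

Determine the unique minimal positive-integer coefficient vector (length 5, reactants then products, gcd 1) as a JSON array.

B: 4·0+4·2+2·0 = 8 | 1·2+6·1 = 8
D: 4·8+4·4+2·1 = 50 | 1·2+6·8 = 50
M: 4·6+4·1+2·0 = 28 | 1·4+6·4 = 28
E: 4·6+4·0+2·1 = 26 | 1·2+6·4 = 26
G: 4·6+4·0+2·6 = 36 | 1·6+6·5 = 36
gcd(4,4,2,1,6) = 1

Coefficients: [4, 4, 2, 1, 6]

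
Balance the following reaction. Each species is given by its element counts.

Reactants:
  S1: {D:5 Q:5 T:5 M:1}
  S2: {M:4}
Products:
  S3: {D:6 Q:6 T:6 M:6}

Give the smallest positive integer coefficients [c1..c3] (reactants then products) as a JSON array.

Coefficients: [6, 6, 5]

D: 6·5+6·0 = 30 | 5·6 = 30
Q: 6·5+6·0 = 30 | 5·6 = 30
T: 6·5+6·0 = 30 | 5·6 = 30
M: 6·1+6·4 = 30 | 5·6 = 30
gcd(6,6,5) = 1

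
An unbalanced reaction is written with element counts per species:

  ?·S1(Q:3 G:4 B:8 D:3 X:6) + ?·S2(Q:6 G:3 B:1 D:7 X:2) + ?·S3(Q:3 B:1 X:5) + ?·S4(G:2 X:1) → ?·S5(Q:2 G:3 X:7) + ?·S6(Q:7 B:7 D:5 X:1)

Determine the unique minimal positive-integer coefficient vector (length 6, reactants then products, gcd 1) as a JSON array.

Coefficients: [1, 1, 5, 4, 5, 2]

Q: 1·3+1·6+5·3+4·0 = 24 | 5·2+2·7 = 24
G: 1·4+1·3+5·0+4·2 = 15 | 5·3+2·0 = 15
B: 1·8+1·1+5·1+4·0 = 14 | 5·0+2·7 = 14
D: 1·3+1·7+5·0+4·0 = 10 | 5·0+2·5 = 10
X: 1·6+1·2+5·5+4·1 = 37 | 5·7+2·1 = 37
gcd(1,1,5,4,5,2) = 1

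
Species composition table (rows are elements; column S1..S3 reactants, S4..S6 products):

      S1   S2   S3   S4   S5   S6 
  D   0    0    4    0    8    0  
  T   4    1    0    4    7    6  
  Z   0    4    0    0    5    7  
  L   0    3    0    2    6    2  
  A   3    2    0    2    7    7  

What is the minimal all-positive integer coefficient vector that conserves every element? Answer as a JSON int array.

Coefficients: [6, 6, 4, 1, 2, 2]

D: 6·0+6·0+4·4 = 16 | 1·0+2·8+2·0 = 16
T: 6·4+6·1+4·0 = 30 | 1·4+2·7+2·6 = 30
Z: 6·0+6·4+4·0 = 24 | 1·0+2·5+2·7 = 24
L: 6·0+6·3+4·0 = 18 | 1·2+2·6+2·2 = 18
A: 6·3+6·2+4·0 = 30 | 1·2+2·7+2·7 = 30
gcd(6,6,4,1,2,2) = 1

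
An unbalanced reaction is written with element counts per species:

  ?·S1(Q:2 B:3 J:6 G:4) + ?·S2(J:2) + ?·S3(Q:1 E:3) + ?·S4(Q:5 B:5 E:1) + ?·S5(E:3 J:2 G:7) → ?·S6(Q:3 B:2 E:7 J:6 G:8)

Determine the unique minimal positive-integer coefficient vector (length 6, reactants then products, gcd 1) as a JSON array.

Q: 1·2+5·0+5·1+1·5+4·0 = 12 | 4·3 = 12
B: 1·3+5·0+5·0+1·5+4·0 = 8 | 4·2 = 8
E: 1·0+5·0+5·3+1·1+4·3 = 28 | 4·7 = 28
J: 1·6+5·2+5·0+1·0+4·2 = 24 | 4·6 = 24
G: 1·4+5·0+5·0+1·0+4·7 = 32 | 4·8 = 32
gcd(1,5,5,1,4,4) = 1

Coefficients: [1, 5, 5, 1, 4, 4]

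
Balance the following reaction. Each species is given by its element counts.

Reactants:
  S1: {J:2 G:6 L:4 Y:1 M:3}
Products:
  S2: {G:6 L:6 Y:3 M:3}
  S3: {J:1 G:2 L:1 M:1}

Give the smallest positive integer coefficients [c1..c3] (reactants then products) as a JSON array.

J: 3·2 = 6 | 1·0+6·1 = 6
G: 3·6 = 18 | 1·6+6·2 = 18
L: 3·4 = 12 | 1·6+6·1 = 12
Y: 3·1 = 3 | 1·3+6·0 = 3
M: 3·3 = 9 | 1·3+6·1 = 9
gcd(3,1,6) = 1

Coefficients: [3, 1, 6]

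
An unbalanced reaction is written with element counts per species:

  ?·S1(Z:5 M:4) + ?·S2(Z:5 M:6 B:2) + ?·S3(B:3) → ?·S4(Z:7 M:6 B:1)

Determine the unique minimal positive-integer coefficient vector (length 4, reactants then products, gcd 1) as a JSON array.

Coefficients: [6, 1, 1, 5]

Z: 6·5+1·5+1·0 = 35 | 5·7 = 35
M: 6·4+1·6+1·0 = 30 | 5·6 = 30
B: 6·0+1·2+1·3 = 5 | 5·1 = 5
gcd(6,1,1,5) = 1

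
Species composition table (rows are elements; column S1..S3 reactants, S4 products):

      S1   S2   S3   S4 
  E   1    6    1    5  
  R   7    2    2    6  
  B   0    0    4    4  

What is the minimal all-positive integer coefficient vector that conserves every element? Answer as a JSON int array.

Coefficients: [2, 3, 5, 5]

E: 2·1+3·6+5·1 = 25 | 5·5 = 25
R: 2·7+3·2+5·2 = 30 | 5·6 = 30
B: 2·0+3·0+5·4 = 20 | 5·4 = 20
gcd(2,3,5,5) = 1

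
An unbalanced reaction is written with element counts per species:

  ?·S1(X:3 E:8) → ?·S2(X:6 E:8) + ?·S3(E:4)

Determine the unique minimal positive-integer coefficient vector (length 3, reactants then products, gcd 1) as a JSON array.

X: 2·3 = 6 | 1·6+2·0 = 6
E: 2·8 = 16 | 1·8+2·4 = 16
gcd(2,1,2) = 1

Coefficients: [2, 1, 2]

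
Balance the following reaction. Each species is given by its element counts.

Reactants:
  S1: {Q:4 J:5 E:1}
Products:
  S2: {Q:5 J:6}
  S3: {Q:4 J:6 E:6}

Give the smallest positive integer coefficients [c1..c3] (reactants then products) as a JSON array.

Q: 6·4 = 24 | 4·5+1·4 = 24
J: 6·5 = 30 | 4·6+1·6 = 30
E: 6·1 = 6 | 4·0+1·6 = 6
gcd(6,4,1) = 1

Coefficients: [6, 4, 1]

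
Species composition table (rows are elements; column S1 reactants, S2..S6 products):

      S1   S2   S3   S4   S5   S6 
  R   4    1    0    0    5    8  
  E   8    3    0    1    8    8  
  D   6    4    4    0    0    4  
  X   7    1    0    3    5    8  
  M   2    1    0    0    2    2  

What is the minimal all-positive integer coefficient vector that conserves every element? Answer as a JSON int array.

Coefficients: [6, 6, 2, 6, 2, 1]

R: 6·4 = 24 | 6·1+2·0+6·0+2·5+1·8 = 24
E: 6·8 = 48 | 6·3+2·0+6·1+2·8+1·8 = 48
D: 6·6 = 36 | 6·4+2·4+6·0+2·0+1·4 = 36
X: 6·7 = 42 | 6·1+2·0+6·3+2·5+1·8 = 42
M: 6·2 = 12 | 6·1+2·0+6·0+2·2+1·2 = 12
gcd(6,6,2,6,2,1) = 1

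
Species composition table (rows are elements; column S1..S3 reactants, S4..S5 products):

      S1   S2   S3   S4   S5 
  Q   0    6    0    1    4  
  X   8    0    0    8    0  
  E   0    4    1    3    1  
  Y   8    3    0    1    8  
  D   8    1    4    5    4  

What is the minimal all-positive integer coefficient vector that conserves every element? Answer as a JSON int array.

Coefficients: [4, 4, 1, 4, 5]

Q: 4·0+4·6+1·0 = 24 | 4·1+5·4 = 24
X: 4·8+4·0+1·0 = 32 | 4·8+5·0 = 32
E: 4·0+4·4+1·1 = 17 | 4·3+5·1 = 17
Y: 4·8+4·3+1·0 = 44 | 4·1+5·8 = 44
D: 4·8+4·1+1·4 = 40 | 4·5+5·4 = 40
gcd(4,4,1,4,5) = 1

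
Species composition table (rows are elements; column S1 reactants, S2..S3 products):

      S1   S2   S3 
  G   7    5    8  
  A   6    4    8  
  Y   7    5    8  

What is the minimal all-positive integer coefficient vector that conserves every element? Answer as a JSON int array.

G: 4·7 = 28 | 4·5+1·8 = 28
A: 4·6 = 24 | 4·4+1·8 = 24
Y: 4·7 = 28 | 4·5+1·8 = 28
gcd(4,4,1) = 1

Coefficients: [4, 4, 1]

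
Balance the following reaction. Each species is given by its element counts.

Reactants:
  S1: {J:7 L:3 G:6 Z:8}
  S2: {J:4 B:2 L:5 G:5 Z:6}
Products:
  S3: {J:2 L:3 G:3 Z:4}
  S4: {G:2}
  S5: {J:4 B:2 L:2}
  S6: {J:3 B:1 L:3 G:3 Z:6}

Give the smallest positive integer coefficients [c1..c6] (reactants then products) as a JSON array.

Coefficients: [2, 6, 4, 6, 3, 6]

J: 2·7+6·4 = 38 | 4·2+6·0+3·4+6·3 = 38
B: 2·0+6·2 = 12 | 4·0+6·0+3·2+6·1 = 12
L: 2·3+6·5 = 36 | 4·3+6·0+3·2+6·3 = 36
G: 2·6+6·5 = 42 | 4·3+6·2+3·0+6·3 = 42
Z: 2·8+6·6 = 52 | 4·4+6·0+3·0+6·6 = 52
gcd(2,6,4,6,3,6) = 1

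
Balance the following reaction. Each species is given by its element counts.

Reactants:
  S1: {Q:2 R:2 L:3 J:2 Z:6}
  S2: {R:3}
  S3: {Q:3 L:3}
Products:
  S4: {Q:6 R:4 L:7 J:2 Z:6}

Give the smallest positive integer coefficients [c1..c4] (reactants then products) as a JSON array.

Q: 3·2+2·0+4·3 = 18 | 3·6 = 18
R: 3·2+2·3+4·0 = 12 | 3·4 = 12
L: 3·3+2·0+4·3 = 21 | 3·7 = 21
J: 3·2+2·0+4·0 = 6 | 3·2 = 6
Z: 3·6+2·0+4·0 = 18 | 3·6 = 18
gcd(3,2,4,3) = 1

Coefficients: [3, 2, 4, 3]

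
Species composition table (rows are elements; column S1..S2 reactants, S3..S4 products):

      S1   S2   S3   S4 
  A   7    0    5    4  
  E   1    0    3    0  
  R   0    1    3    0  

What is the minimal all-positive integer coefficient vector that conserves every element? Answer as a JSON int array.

A: 3·7+3·0 = 21 | 1·5+4·4 = 21
E: 3·1+3·0 = 3 | 1·3+4·0 = 3
R: 3·0+3·1 = 3 | 1·3+4·0 = 3
gcd(3,3,1,4) = 1

Coefficients: [3, 3, 1, 4]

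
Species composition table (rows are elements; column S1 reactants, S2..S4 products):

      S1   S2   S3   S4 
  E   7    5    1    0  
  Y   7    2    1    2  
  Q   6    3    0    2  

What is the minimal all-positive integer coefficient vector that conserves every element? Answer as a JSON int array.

E: 2·7 = 14 | 2·5+4·1+3·0 = 14
Y: 2·7 = 14 | 2·2+4·1+3·2 = 14
Q: 2·6 = 12 | 2·3+4·0+3·2 = 12
gcd(2,2,4,3) = 1

Coefficients: [2, 2, 4, 3]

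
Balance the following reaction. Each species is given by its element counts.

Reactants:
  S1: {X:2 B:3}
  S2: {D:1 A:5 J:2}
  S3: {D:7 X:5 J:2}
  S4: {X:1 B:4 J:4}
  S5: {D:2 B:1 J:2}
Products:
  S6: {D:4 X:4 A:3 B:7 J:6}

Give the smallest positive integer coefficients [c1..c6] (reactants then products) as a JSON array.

D: 6·0+3·1+1·7+3·0+5·2 = 20 | 5·4 = 20
X: 6·2+3·0+1·5+3·1+5·0 = 20 | 5·4 = 20
A: 6·0+3·5+1·0+3·0+5·0 = 15 | 5·3 = 15
B: 6·3+3·0+1·0+3·4+5·1 = 35 | 5·7 = 35
J: 6·0+3·2+1·2+3·4+5·2 = 30 | 5·6 = 30
gcd(6,3,1,3,5,5) = 1

Coefficients: [6, 3, 1, 3, 5, 5]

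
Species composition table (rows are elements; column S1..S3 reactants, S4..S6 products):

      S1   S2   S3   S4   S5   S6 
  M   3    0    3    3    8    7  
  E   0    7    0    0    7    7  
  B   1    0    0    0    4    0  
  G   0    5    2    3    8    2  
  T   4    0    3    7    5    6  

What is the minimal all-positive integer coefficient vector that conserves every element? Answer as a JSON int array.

M: 4·3+2·0+3·3 = 21 | 2·3+1·8+1·7 = 21
E: 4·0+2·7+3·0 = 14 | 2·0+1·7+1·7 = 14
B: 4·1+2·0+3·0 = 4 | 2·0+1·4+1·0 = 4
G: 4·0+2·5+3·2 = 16 | 2·3+1·8+1·2 = 16
T: 4·4+2·0+3·3 = 25 | 2·7+1·5+1·6 = 25
gcd(4,2,3,2,1,1) = 1

Coefficients: [4, 2, 3, 2, 1, 1]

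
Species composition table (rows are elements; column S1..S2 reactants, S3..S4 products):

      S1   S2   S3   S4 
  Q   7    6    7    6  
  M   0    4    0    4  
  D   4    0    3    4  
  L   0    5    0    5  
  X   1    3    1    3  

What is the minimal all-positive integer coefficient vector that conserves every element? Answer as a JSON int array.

Q: 4·7+1·6 = 34 | 4·7+1·6 = 34
M: 4·0+1·4 = 4 | 4·0+1·4 = 4
D: 4·4+1·0 = 16 | 4·3+1·4 = 16
L: 4·0+1·5 = 5 | 4·0+1·5 = 5
X: 4·1+1·3 = 7 | 4·1+1·3 = 7
gcd(4,1,4,1) = 1

Coefficients: [4, 1, 4, 1]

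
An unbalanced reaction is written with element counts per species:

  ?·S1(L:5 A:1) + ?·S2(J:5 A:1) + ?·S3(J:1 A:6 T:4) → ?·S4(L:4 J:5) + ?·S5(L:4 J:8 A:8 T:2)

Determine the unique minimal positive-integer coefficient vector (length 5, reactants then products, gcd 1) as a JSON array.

L: 4·5+6·0+1·0 = 20 | 3·4+2·4 = 20
J: 4·0+6·5+1·1 = 31 | 3·5+2·8 = 31
A: 4·1+6·1+1·6 = 16 | 3·0+2·8 = 16
T: 4·0+6·0+1·4 = 4 | 3·0+2·2 = 4
gcd(4,6,1,3,2) = 1

Coefficients: [4, 6, 1, 3, 2]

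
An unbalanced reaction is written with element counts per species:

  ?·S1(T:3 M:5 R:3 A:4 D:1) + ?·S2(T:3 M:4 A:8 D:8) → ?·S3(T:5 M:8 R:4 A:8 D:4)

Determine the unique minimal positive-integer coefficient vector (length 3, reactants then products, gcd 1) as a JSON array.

Coefficients: [4, 1, 3]

T: 4·3+1·3 = 15 | 3·5 = 15
M: 4·5+1·4 = 24 | 3·8 = 24
R: 4·3+1·0 = 12 | 3·4 = 12
A: 4·4+1·8 = 24 | 3·8 = 24
D: 4·1+1·8 = 12 | 3·4 = 12
gcd(4,1,3) = 1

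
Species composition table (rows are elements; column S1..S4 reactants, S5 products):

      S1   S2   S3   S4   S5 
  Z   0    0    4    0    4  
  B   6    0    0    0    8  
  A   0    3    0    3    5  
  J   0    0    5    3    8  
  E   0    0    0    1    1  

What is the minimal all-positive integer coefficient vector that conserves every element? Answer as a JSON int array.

Z: 4·0+2·0+3·4+3·0 = 12 | 3·4 = 12
B: 4·6+2·0+3·0+3·0 = 24 | 3·8 = 24
A: 4·0+2·3+3·0+3·3 = 15 | 3·5 = 15
J: 4·0+2·0+3·5+3·3 = 24 | 3·8 = 24
E: 4·0+2·0+3·0+3·1 = 3 | 3·1 = 3
gcd(4,2,3,3,3) = 1

Coefficients: [4, 2, 3, 3, 3]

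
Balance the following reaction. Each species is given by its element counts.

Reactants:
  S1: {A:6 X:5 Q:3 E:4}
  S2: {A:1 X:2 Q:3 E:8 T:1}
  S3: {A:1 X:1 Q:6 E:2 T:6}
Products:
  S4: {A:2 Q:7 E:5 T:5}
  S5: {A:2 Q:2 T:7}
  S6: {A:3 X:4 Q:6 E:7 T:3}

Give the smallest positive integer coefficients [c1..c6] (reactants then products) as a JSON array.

A: 2·6+3·1+4·1 = 19 | 1·2+1·2+5·3 = 19
X: 2·5+3·2+4·1 = 20 | 1·0+1·0+5·4 = 20
Q: 2·3+3·3+4·6 = 39 | 1·7+1·2+5·6 = 39
E: 2·4+3·8+4·2 = 40 | 1·5+1·0+5·7 = 40
T: 2·0+3·1+4·6 = 27 | 1·5+1·7+5·3 = 27
gcd(2,3,4,1,1,5) = 1

Coefficients: [2, 3, 4, 1, 1, 5]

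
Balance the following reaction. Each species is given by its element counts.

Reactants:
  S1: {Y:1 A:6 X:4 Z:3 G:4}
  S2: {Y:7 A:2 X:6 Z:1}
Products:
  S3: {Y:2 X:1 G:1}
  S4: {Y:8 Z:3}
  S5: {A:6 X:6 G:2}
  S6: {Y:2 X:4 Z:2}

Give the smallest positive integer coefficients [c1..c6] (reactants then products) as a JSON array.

Coefficients: [4, 6, 4, 4, 6, 3]

Y: 4·1+6·7 = 46 | 4·2+4·8+6·0+3·2 = 46
A: 4·6+6·2 = 36 | 4·0+4·0+6·6+3·0 = 36
X: 4·4+6·6 = 52 | 4·1+4·0+6·6+3·4 = 52
Z: 4·3+6·1 = 18 | 4·0+4·3+6·0+3·2 = 18
G: 4·4+6·0 = 16 | 4·1+4·0+6·2+3·0 = 16
gcd(4,6,4,4,6,3) = 1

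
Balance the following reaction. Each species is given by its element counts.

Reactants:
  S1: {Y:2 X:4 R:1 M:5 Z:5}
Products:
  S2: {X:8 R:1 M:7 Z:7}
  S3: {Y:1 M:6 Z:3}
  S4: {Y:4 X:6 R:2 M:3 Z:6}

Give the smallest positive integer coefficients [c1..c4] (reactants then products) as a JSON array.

Y: 5·2 = 10 | 1·0+2·1+2·4 = 10
X: 5·4 = 20 | 1·8+2·0+2·6 = 20
R: 5·1 = 5 | 1·1+2·0+2·2 = 5
M: 5·5 = 25 | 1·7+2·6+2·3 = 25
Z: 5·5 = 25 | 1·7+2·3+2·6 = 25
gcd(5,1,2,2) = 1

Coefficients: [5, 1, 2, 2]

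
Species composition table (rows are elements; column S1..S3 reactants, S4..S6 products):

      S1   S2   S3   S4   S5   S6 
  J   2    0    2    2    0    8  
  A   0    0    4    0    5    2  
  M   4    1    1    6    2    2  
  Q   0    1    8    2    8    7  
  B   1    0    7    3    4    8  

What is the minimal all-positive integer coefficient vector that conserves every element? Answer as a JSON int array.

Coefficients: [4, 5, 3, 3, 2, 1]

J: 4·2+5·0+3·2 = 14 | 3·2+2·0+1·8 = 14
A: 4·0+5·0+3·4 = 12 | 3·0+2·5+1·2 = 12
M: 4·4+5·1+3·1 = 24 | 3·6+2·2+1·2 = 24
Q: 4·0+5·1+3·8 = 29 | 3·2+2·8+1·7 = 29
B: 4·1+5·0+3·7 = 25 | 3·3+2·4+1·8 = 25
gcd(4,5,3,3,2,1) = 1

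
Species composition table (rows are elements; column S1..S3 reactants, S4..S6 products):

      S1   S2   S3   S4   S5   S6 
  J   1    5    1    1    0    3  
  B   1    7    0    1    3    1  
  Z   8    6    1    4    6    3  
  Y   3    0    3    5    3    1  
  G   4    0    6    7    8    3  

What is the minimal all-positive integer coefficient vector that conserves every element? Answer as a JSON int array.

Coefficients: [2, 1, 5, 3, 1, 3]

J: 2·1+1·5+5·1 = 12 | 3·1+1·0+3·3 = 12
B: 2·1+1·7+5·0 = 9 | 3·1+1·3+3·1 = 9
Z: 2·8+1·6+5·1 = 27 | 3·4+1·6+3·3 = 27
Y: 2·3+1·0+5·3 = 21 | 3·5+1·3+3·1 = 21
G: 2·4+1·0+5·6 = 38 | 3·7+1·8+3·3 = 38
gcd(2,1,5,3,1,3) = 1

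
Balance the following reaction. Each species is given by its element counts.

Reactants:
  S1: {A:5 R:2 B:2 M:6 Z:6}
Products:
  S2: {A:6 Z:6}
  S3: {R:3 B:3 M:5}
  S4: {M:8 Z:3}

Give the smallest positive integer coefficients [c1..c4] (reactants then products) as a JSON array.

Coefficients: [6, 5, 4, 2]

A: 6·5 = 30 | 5·6+4·0+2·0 = 30
R: 6·2 = 12 | 5·0+4·3+2·0 = 12
B: 6·2 = 12 | 5·0+4·3+2·0 = 12
M: 6·6 = 36 | 5·0+4·5+2·8 = 36
Z: 6·6 = 36 | 5·6+4·0+2·3 = 36
gcd(6,5,4,2) = 1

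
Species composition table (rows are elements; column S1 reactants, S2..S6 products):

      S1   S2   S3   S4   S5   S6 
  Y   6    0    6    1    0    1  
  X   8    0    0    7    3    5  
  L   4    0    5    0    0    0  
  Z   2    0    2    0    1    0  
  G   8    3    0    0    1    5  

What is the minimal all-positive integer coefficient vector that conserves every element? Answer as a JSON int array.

Coefficients: [5, 6, 4, 2, 2, 4]

Y: 5·6 = 30 | 6·0+4·6+2·1+2·0+4·1 = 30
X: 5·8 = 40 | 6·0+4·0+2·7+2·3+4·5 = 40
L: 5·4 = 20 | 6·0+4·5+2·0+2·0+4·0 = 20
Z: 5·2 = 10 | 6·0+4·2+2·0+2·1+4·0 = 10
G: 5·8 = 40 | 6·3+4·0+2·0+2·1+4·5 = 40
gcd(5,6,4,2,2,4) = 1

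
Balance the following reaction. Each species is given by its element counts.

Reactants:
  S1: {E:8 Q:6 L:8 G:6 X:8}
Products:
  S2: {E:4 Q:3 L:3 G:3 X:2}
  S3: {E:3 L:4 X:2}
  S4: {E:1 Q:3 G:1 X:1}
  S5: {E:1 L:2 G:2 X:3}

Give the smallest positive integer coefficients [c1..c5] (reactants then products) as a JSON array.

Coefficients: [5, 4, 4, 6, 6]

E: 5·8 = 40 | 4·4+4·3+6·1+6·1 = 40
Q: 5·6 = 30 | 4·3+4·0+6·3+6·0 = 30
L: 5·8 = 40 | 4·3+4·4+6·0+6·2 = 40
G: 5·6 = 30 | 4·3+4·0+6·1+6·2 = 30
X: 5·8 = 40 | 4·2+4·2+6·1+6·3 = 40
gcd(5,4,4,6,6) = 1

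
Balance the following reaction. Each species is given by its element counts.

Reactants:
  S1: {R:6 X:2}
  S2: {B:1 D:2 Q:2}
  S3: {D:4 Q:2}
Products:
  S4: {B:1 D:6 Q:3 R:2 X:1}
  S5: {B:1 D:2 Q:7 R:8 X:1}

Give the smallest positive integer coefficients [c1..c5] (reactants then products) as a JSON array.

Coefficients: [3, 6, 5, 5, 1]

B: 3·0+6·1+5·0 = 6 | 5·1+1·1 = 6
D: 3·0+6·2+5·4 = 32 | 5·6+1·2 = 32
Q: 3·0+6·2+5·2 = 22 | 5·3+1·7 = 22
R: 3·6+6·0+5·0 = 18 | 5·2+1·8 = 18
X: 3·2+6·0+5·0 = 6 | 5·1+1·1 = 6
gcd(3,6,5,5,1) = 1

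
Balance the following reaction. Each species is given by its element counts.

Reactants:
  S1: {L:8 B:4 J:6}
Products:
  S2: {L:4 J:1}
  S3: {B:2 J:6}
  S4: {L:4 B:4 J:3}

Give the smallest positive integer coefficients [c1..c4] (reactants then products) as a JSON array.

L: 5·8 = 40 | 6·4+2·0+4·4 = 40
B: 5·4 = 20 | 6·0+2·2+4·4 = 20
J: 5·6 = 30 | 6·1+2·6+4·3 = 30
gcd(5,6,2,4) = 1

Coefficients: [5, 6, 2, 4]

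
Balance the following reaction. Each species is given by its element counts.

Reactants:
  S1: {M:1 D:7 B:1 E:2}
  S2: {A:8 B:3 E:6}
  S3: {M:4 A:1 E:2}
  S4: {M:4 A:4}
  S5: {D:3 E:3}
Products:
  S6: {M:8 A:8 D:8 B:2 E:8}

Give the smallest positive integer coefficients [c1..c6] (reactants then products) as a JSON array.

M: 4·1+2·0+4·4+5·4+4·0 = 40 | 5·8 = 40
A: 4·0+2·8+4·1+5·4+4·0 = 40 | 5·8 = 40
D: 4·7+2·0+4·0+5·0+4·3 = 40 | 5·8 = 40
B: 4·1+2·3+4·0+5·0+4·0 = 10 | 5·2 = 10
E: 4·2+2·6+4·2+5·0+4·3 = 40 | 5·8 = 40
gcd(4,2,4,5,4,5) = 1

Coefficients: [4, 2, 4, 5, 4, 5]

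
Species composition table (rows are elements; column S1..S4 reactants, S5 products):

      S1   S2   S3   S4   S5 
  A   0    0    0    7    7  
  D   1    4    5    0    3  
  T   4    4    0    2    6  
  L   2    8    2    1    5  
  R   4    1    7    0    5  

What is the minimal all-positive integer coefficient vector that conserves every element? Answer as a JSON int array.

A: 3·0+1·0+1·0+4·7 = 28 | 4·7 = 28
D: 3·1+1·4+1·5+4·0 = 12 | 4·3 = 12
T: 3·4+1·4+1·0+4·2 = 24 | 4·6 = 24
L: 3·2+1·8+1·2+4·1 = 20 | 4·5 = 20
R: 3·4+1·1+1·7+4·0 = 20 | 4·5 = 20
gcd(3,1,1,4,4) = 1

Coefficients: [3, 1, 1, 4, 4]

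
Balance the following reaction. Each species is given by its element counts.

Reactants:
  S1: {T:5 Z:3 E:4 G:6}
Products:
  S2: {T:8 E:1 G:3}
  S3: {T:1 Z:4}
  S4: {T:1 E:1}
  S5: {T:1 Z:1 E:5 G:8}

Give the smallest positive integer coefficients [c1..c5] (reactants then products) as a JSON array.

Coefficients: [5, 2, 3, 3, 3]

T: 5·5 = 25 | 2·8+3·1+3·1+3·1 = 25
Z: 5·3 = 15 | 2·0+3·4+3·0+3·1 = 15
E: 5·4 = 20 | 2·1+3·0+3·1+3·5 = 20
G: 5·6 = 30 | 2·3+3·0+3·0+3·8 = 30
gcd(5,2,3,3,3) = 1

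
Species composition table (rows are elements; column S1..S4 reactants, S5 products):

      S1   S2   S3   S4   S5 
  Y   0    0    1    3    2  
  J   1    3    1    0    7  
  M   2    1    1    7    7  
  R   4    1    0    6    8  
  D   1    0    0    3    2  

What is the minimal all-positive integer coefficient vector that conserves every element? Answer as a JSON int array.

Y: 5·0+6·0+5·1+1·3 = 8 | 4·2 = 8
J: 5·1+6·3+5·1+1·0 = 28 | 4·7 = 28
M: 5·2+6·1+5·1+1·7 = 28 | 4·7 = 28
R: 5·4+6·1+5·0+1·6 = 32 | 4·8 = 32
D: 5·1+6·0+5·0+1·3 = 8 | 4·2 = 8
gcd(5,6,5,1,4) = 1

Coefficients: [5, 6, 5, 1, 4]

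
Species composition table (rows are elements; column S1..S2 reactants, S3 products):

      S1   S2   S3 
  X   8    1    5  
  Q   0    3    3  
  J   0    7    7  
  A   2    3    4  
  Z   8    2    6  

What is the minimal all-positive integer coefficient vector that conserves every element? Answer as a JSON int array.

Coefficients: [1, 2, 2]

X: 1·8+2·1 = 10 | 2·5 = 10
Q: 1·0+2·3 = 6 | 2·3 = 6
J: 1·0+2·7 = 14 | 2·7 = 14
A: 1·2+2·3 = 8 | 2·4 = 8
Z: 1·8+2·2 = 12 | 2·6 = 12
gcd(1,2,2) = 1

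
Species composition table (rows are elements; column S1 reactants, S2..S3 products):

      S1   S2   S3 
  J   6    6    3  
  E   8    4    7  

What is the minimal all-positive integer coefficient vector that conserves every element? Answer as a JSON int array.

Coefficients: [5, 3, 4]

J: 5·6 = 30 | 3·6+4·3 = 30
E: 5·8 = 40 | 3·4+4·7 = 40
gcd(5,3,4) = 1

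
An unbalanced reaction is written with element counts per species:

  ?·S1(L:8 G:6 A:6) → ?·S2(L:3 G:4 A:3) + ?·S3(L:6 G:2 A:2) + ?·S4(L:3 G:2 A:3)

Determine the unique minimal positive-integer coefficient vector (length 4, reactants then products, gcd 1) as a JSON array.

Coefficients: [6, 5, 3, 5]

L: 6·8 = 48 | 5·3+3·6+5·3 = 48
G: 6·6 = 36 | 5·4+3·2+5·2 = 36
A: 6·6 = 36 | 5·3+3·2+5·3 = 36
gcd(6,5,3,5) = 1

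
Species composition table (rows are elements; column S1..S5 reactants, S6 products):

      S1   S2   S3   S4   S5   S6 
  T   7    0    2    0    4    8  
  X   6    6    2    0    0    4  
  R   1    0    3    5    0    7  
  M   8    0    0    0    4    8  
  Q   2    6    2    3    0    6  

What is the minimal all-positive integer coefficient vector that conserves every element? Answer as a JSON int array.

T: 2·7+1·0+1·2+6·0+6·4 = 40 | 5·8 = 40
X: 2·6+1·6+1·2+6·0+6·0 = 20 | 5·4 = 20
R: 2·1+1·0+1·3+6·5+6·0 = 35 | 5·7 = 35
M: 2·8+1·0+1·0+6·0+6·4 = 40 | 5·8 = 40
Q: 2·2+1·6+1·2+6·3+6·0 = 30 | 5·6 = 30
gcd(2,1,1,6,6,5) = 1

Coefficients: [2, 1, 1, 6, 6, 5]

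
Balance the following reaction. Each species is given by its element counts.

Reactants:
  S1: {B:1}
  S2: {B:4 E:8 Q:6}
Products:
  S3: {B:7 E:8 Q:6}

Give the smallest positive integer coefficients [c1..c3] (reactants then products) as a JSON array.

Coefficients: [3, 1, 1]

B: 3·1+1·4 = 7 | 1·7 = 7
E: 3·0+1·8 = 8 | 1·8 = 8
Q: 3·0+1·6 = 6 | 1·6 = 6
gcd(3,1,1) = 1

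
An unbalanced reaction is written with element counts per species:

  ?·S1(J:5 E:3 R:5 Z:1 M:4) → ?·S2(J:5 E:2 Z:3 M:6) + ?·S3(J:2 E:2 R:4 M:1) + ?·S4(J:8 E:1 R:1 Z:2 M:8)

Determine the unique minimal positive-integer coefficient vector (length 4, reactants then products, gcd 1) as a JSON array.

J: 5·5 = 25 | 1·5+6·2+1·8 = 25
E: 5·3 = 15 | 1·2+6·2+1·1 = 15
R: 5·5 = 25 | 1·0+6·4+1·1 = 25
Z: 5·1 = 5 | 1·3+6·0+1·2 = 5
M: 5·4 = 20 | 1·6+6·1+1·8 = 20
gcd(5,1,6,1) = 1

Coefficients: [5, 1, 6, 1]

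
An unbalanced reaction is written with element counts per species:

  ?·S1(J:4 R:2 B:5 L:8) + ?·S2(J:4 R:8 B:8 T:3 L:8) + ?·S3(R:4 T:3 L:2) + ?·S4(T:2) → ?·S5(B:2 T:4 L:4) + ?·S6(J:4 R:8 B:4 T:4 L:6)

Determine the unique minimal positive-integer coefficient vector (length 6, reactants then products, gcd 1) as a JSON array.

J: 2·4+1·4+3·0+6·0 = 12 | 3·0+3·4 = 12
R: 2·2+1·8+3·4+6·0 = 24 | 3·0+3·8 = 24
B: 2·5+1·8+3·0+6·0 = 18 | 3·2+3·4 = 18
T: 2·0+1·3+3·3+6·2 = 24 | 3·4+3·4 = 24
L: 2·8+1·8+3·2+6·0 = 30 | 3·4+3·6 = 30
gcd(2,1,3,6,3,3) = 1

Coefficients: [2, 1, 3, 6, 3, 3]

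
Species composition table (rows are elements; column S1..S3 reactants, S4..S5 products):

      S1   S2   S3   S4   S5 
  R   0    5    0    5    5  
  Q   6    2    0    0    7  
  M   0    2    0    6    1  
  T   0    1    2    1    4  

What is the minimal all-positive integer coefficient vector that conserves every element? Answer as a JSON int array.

R: 3·0+5·5+6·0 = 25 | 1·5+4·5 = 25
Q: 3·6+5·2+6·0 = 28 | 1·0+4·7 = 28
M: 3·0+5·2+6·0 = 10 | 1·6+4·1 = 10
T: 3·0+5·1+6·2 = 17 | 1·1+4·4 = 17
gcd(3,5,6,1,4) = 1

Coefficients: [3, 5, 6, 1, 4]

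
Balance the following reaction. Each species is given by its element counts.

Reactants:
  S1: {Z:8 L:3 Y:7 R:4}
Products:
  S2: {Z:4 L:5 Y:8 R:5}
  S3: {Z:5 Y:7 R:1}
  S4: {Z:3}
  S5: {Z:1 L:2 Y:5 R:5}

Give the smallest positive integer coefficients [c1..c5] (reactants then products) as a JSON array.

Z: 4·8 = 32 | 2·4+1·5+6·3+1·1 = 32
L: 4·3 = 12 | 2·5+1·0+6·0+1·2 = 12
Y: 4·7 = 28 | 2·8+1·7+6·0+1·5 = 28
R: 4·4 = 16 | 2·5+1·1+6·0+1·5 = 16
gcd(4,2,1,6,1) = 1

Coefficients: [4, 2, 1, 6, 1]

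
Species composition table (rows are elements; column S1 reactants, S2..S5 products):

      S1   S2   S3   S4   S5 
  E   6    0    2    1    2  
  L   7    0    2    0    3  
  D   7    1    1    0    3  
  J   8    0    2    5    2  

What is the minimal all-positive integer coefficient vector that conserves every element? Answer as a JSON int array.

Coefficients: [4, 5, 5, 2, 6]

E: 4·6 = 24 | 5·0+5·2+2·1+6·2 = 24
L: 4·7 = 28 | 5·0+5·2+2·0+6·3 = 28
D: 4·7 = 28 | 5·1+5·1+2·0+6·3 = 28
J: 4·8 = 32 | 5·0+5·2+2·5+6·2 = 32
gcd(4,5,5,2,6) = 1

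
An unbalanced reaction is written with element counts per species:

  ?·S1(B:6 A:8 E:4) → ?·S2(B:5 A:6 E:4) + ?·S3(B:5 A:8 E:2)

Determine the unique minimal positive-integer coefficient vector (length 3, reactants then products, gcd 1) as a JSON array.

Coefficients: [5, 4, 2]

B: 5·6 = 30 | 4·5+2·5 = 30
A: 5·8 = 40 | 4·6+2·8 = 40
E: 5·4 = 20 | 4·4+2·2 = 20
gcd(5,4,2) = 1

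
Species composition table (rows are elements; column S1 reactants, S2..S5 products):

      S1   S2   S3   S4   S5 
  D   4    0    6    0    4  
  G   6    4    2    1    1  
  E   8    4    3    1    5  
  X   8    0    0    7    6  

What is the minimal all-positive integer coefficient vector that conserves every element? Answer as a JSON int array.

Coefficients: [5, 5, 2, 4, 2]

D: 5·4 = 20 | 5·0+2·6+4·0+2·4 = 20
G: 5·6 = 30 | 5·4+2·2+4·1+2·1 = 30
E: 5·8 = 40 | 5·4+2·3+4·1+2·5 = 40
X: 5·8 = 40 | 5·0+2·0+4·7+2·6 = 40
gcd(5,5,2,4,2) = 1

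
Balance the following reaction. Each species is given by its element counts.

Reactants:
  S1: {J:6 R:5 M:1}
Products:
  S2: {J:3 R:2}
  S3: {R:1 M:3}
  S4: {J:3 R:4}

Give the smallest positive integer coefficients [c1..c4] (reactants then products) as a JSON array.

J: 3·6 = 18 | 5·3+1·0+1·3 = 18
R: 3·5 = 15 | 5·2+1·1+1·4 = 15
M: 3·1 = 3 | 5·0+1·3+1·0 = 3
gcd(3,5,1,1) = 1

Coefficients: [3, 5, 1, 1]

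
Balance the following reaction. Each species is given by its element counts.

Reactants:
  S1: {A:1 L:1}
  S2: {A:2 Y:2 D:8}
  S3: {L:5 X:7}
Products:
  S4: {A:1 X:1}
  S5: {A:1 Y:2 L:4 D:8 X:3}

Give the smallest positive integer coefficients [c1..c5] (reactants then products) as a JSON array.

A: 2·1+3·2+2·0 = 8 | 5·1+3·1 = 8
Y: 2·0+3·2+2·0 = 6 | 5·0+3·2 = 6
L: 2·1+3·0+2·5 = 12 | 5·0+3·4 = 12
D: 2·0+3·8+2·0 = 24 | 5·0+3·8 = 24
X: 2·0+3·0+2·7 = 14 | 5·1+3·3 = 14
gcd(2,3,2,5,3) = 1

Coefficients: [2, 3, 2, 5, 3]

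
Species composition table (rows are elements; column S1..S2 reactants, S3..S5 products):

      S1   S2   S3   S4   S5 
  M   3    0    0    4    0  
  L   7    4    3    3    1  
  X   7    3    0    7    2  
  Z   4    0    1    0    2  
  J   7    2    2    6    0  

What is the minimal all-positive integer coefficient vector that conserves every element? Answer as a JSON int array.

M: 4·3+1·0 = 12 | 6·0+3·4+5·0 = 12
L: 4·7+1·4 = 32 | 6·3+3·3+5·1 = 32
X: 4·7+1·3 = 31 | 6·0+3·7+5·2 = 31
Z: 4·4+1·0 = 16 | 6·1+3·0+5·2 = 16
J: 4·7+1·2 = 30 | 6·2+3·6+5·0 = 30
gcd(4,1,6,3,5) = 1

Coefficients: [4, 1, 6, 3, 5]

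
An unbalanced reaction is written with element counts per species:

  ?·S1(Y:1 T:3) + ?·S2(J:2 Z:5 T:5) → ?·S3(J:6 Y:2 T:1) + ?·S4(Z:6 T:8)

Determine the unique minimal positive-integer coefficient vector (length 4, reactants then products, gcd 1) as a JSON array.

J: 4·0+6·2 = 12 | 2·6+5·0 = 12
Y: 4·1+6·0 = 4 | 2·2+5·0 = 4
Z: 4·0+6·5 = 30 | 2·0+5·6 = 30
T: 4·3+6·5 = 42 | 2·1+5·8 = 42
gcd(4,6,2,5) = 1

Coefficients: [4, 6, 2, 5]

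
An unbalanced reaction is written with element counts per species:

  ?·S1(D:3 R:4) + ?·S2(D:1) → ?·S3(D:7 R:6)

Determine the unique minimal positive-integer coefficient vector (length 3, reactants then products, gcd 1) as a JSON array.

D: 3·3+5·1 = 14 | 2·7 = 14
R: 3·4+5·0 = 12 | 2·6 = 12
gcd(3,5,2) = 1

Coefficients: [3, 5, 2]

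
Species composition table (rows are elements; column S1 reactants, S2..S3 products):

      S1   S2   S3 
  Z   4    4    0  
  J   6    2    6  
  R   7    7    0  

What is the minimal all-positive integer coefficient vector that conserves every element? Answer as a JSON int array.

Z: 3·4 = 12 | 3·4+2·0 = 12
J: 3·6 = 18 | 3·2+2·6 = 18
R: 3·7 = 21 | 3·7+2·0 = 21
gcd(3,3,2) = 1

Coefficients: [3, 3, 2]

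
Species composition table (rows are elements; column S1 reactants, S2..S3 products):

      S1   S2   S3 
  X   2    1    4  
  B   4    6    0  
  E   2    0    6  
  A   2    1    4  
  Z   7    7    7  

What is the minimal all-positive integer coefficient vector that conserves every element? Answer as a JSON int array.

X: 3·2 = 6 | 2·1+1·4 = 6
B: 3·4 = 12 | 2·6+1·0 = 12
E: 3·2 = 6 | 2·0+1·6 = 6
A: 3·2 = 6 | 2·1+1·4 = 6
Z: 3·7 = 21 | 2·7+1·7 = 21
gcd(3,2,1) = 1

Coefficients: [3, 2, 1]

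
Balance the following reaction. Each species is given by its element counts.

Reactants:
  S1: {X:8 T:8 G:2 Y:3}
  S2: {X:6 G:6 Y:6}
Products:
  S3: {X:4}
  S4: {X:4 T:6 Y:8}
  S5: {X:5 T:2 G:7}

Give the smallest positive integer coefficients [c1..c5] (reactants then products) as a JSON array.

Coefficients: [6, 5, 6, 6, 6]

X: 6·8+5·6 = 78 | 6·4+6·4+6·5 = 78
T: 6·8+5·0 = 48 | 6·0+6·6+6·2 = 48
G: 6·2+5·6 = 42 | 6·0+6·0+6·7 = 42
Y: 6·3+5·6 = 48 | 6·0+6·8+6·0 = 48
gcd(6,5,6,6,6) = 1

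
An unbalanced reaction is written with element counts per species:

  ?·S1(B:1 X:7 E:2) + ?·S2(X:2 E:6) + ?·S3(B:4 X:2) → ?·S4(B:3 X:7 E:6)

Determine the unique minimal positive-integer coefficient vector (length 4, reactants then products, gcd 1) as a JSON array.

Coefficients: [3, 4, 3, 5]

B: 3·1+4·0+3·4 = 15 | 5·3 = 15
X: 3·7+4·2+3·2 = 35 | 5·7 = 35
E: 3·2+4·6+3·0 = 30 | 5·6 = 30
gcd(3,4,3,5) = 1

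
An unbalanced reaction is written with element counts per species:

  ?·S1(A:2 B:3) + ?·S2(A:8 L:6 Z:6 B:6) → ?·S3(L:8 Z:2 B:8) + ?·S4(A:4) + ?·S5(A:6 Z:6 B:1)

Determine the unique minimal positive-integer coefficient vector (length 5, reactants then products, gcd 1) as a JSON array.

A: 1·2+4·8 = 34 | 3·0+4·4+3·6 = 34
L: 1·0+4·6 = 24 | 3·8+4·0+3·0 = 24
Z: 1·0+4·6 = 24 | 3·2+4·0+3·6 = 24
B: 1·3+4·6 = 27 | 3·8+4·0+3·1 = 27
gcd(1,4,3,4,3) = 1

Coefficients: [1, 4, 3, 4, 3]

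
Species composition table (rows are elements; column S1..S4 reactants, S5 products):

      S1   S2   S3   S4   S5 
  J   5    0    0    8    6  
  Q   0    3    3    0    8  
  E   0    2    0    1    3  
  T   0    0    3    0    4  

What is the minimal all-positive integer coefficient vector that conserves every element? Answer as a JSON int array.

J: 2·5+4·0+4·0+1·8 = 18 | 3·6 = 18
Q: 2·0+4·3+4·3+1·0 = 24 | 3·8 = 24
E: 2·0+4·2+4·0+1·1 = 9 | 3·3 = 9
T: 2·0+4·0+4·3+1·0 = 12 | 3·4 = 12
gcd(2,4,4,1,3) = 1

Coefficients: [2, 4, 4, 1, 3]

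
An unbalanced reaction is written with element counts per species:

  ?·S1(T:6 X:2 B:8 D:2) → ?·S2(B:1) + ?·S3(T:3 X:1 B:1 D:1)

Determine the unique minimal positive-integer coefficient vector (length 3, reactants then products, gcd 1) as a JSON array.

T: 1·6 = 6 | 6·0+2·3 = 6
X: 1·2 = 2 | 6·0+2·1 = 2
B: 1·8 = 8 | 6·1+2·1 = 8
D: 1·2 = 2 | 6·0+2·1 = 2
gcd(1,6,2) = 1

Coefficients: [1, 6, 2]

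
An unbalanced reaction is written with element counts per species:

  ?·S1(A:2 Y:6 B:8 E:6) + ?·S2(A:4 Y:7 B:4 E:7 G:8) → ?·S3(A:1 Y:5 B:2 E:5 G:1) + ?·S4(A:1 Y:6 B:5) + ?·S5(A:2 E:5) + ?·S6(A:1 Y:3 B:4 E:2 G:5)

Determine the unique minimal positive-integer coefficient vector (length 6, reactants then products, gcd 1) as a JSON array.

Coefficients: [2, 2, 1, 2, 3, 3]

A: 2·2+2·4 = 12 | 1·1+2·1+3·2+3·1 = 12
Y: 2·6+2·7 = 26 | 1·5+2·6+3·0+3·3 = 26
B: 2·8+2·4 = 24 | 1·2+2·5+3·0+3·4 = 24
E: 2·6+2·7 = 26 | 1·5+2·0+3·5+3·2 = 26
G: 2·0+2·8 = 16 | 1·1+2·0+3·0+3·5 = 16
gcd(2,2,1,2,3,3) = 1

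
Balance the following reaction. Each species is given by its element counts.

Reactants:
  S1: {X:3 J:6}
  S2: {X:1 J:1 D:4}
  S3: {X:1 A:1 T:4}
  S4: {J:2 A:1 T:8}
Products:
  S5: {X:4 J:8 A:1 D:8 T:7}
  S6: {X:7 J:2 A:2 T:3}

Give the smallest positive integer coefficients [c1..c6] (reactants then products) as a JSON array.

X: 3·3+6·1+4·1+1·0 = 19 | 3·4+1·7 = 19
J: 3·6+6·1+4·0+1·2 = 26 | 3·8+1·2 = 26
A: 3·0+6·0+4·1+1·1 = 5 | 3·1+1·2 = 5
D: 3·0+6·4+4·0+1·0 = 24 | 3·8+1·0 = 24
T: 3·0+6·0+4·4+1·8 = 24 | 3·7+1·3 = 24
gcd(3,6,4,1,3,1) = 1

Coefficients: [3, 6, 4, 1, 3, 1]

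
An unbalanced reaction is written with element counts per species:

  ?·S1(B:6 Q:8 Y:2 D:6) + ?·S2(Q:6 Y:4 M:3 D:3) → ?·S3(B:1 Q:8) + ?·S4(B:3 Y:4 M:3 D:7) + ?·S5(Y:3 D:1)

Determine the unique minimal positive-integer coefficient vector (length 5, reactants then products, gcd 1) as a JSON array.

Coefficients: [3, 4, 6, 4, 2]

B: 3·6+4·0 = 18 | 6·1+4·3+2·0 = 18
Q: 3·8+4·6 = 48 | 6·8+4·0+2·0 = 48
Y: 3·2+4·4 = 22 | 6·0+4·4+2·3 = 22
M: 3·0+4·3 = 12 | 6·0+4·3+2·0 = 12
D: 3·6+4·3 = 30 | 6·0+4·7+2·1 = 30
gcd(3,4,6,4,2) = 1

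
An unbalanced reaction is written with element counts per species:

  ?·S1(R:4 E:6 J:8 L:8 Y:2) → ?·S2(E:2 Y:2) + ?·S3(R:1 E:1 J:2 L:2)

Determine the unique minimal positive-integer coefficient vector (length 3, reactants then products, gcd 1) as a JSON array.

Coefficients: [1, 1, 4]

R: 1·4 = 4 | 1·0+4·1 = 4
E: 1·6 = 6 | 1·2+4·1 = 6
J: 1·8 = 8 | 1·0+4·2 = 8
L: 1·8 = 8 | 1·0+4·2 = 8
Y: 1·2 = 2 | 1·2+4·0 = 2
gcd(1,1,4) = 1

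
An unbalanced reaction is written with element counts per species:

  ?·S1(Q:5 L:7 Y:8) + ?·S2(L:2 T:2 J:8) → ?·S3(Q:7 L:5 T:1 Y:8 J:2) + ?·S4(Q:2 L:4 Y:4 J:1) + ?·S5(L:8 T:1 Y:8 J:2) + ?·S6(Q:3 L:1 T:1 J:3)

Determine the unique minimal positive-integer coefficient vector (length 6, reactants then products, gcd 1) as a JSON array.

Q: 5·5+2·0 = 25 | 1·7+6·2+1·0+2·3 = 25
L: 5·7+2·2 = 39 | 1·5+6·4+1·8+2·1 = 39
T: 5·0+2·2 = 4 | 1·1+6·0+1·1+2·1 = 4
Y: 5·8+2·0 = 40 | 1·8+6·4+1·8+2·0 = 40
J: 5·0+2·8 = 16 | 1·2+6·1+1·2+2·3 = 16
gcd(5,2,1,6,1,2) = 1

Coefficients: [5, 2, 1, 6, 1, 2]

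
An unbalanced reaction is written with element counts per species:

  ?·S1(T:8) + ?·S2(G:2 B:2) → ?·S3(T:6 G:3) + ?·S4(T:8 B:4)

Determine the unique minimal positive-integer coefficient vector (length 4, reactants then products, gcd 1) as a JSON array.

Coefficients: [6, 6, 4, 3]

T: 6·8+6·0 = 48 | 4·6+3·8 = 48
G: 6·0+6·2 = 12 | 4·3+3·0 = 12
B: 6·0+6·2 = 12 | 4·0+3·4 = 12
gcd(6,6,4,3) = 1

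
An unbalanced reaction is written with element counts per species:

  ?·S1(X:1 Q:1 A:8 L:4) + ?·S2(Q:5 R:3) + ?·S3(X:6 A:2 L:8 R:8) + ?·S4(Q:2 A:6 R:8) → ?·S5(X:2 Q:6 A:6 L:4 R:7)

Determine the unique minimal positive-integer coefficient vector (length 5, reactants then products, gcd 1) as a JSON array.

Coefficients: [2, 4, 1, 1, 4]

X: 2·1+4·0+1·6+1·0 = 8 | 4·2 = 8
Q: 2·1+4·5+1·0+1·2 = 24 | 4·6 = 24
A: 2·8+4·0+1·2+1·6 = 24 | 4·6 = 24
L: 2·4+4·0+1·8+1·0 = 16 | 4·4 = 16
R: 2·0+4·3+1·8+1·8 = 28 | 4·7 = 28
gcd(2,4,1,1,4) = 1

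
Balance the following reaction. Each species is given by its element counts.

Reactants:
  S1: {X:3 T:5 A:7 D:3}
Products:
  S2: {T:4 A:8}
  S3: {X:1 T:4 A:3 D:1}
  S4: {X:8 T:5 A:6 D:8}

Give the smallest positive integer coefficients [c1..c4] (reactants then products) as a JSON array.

Coefficients: [6, 3, 2, 2]

X: 6·3 = 18 | 3·0+2·1+2·8 = 18
T: 6·5 = 30 | 3·4+2·4+2·5 = 30
A: 6·7 = 42 | 3·8+2·3+2·6 = 42
D: 6·3 = 18 | 3·0+2·1+2·8 = 18
gcd(6,3,2,2) = 1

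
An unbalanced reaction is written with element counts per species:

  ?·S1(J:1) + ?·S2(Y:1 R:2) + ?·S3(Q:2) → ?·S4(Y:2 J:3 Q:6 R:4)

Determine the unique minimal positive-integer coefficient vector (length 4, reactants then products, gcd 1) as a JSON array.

Coefficients: [3, 2, 3, 1]

Y: 3·0+2·1+3·0 = 2 | 1·2 = 2
J: 3·1+2·0+3·0 = 3 | 1·3 = 3
Q: 3·0+2·0+3·2 = 6 | 1·6 = 6
R: 3·0+2·2+3·0 = 4 | 1·4 = 4
gcd(3,2,3,1) = 1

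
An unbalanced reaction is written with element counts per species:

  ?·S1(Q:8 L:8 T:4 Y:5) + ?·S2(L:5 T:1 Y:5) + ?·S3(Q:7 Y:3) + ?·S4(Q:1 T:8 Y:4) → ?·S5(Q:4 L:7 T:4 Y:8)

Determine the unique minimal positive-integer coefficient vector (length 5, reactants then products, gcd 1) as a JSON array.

Coefficients: [1, 4, 1, 1, 4]

Q: 1·8+4·0+1·7+1·1 = 16 | 4·4 = 16
L: 1·8+4·5+1·0+1·0 = 28 | 4·7 = 28
T: 1·4+4·1+1·0+1·8 = 16 | 4·4 = 16
Y: 1·5+4·5+1·3+1·4 = 32 | 4·8 = 32
gcd(1,4,1,1,4) = 1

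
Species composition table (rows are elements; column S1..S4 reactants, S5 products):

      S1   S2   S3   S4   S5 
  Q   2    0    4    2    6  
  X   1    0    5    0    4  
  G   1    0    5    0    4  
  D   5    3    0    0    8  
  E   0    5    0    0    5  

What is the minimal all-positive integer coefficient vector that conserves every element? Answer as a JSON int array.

Coefficients: [5, 5, 3, 4, 5]

Q: 5·2+5·0+3·4+4·2 = 30 | 5·6 = 30
X: 5·1+5·0+3·5+4·0 = 20 | 5·4 = 20
G: 5·1+5·0+3·5+4·0 = 20 | 5·4 = 20
D: 5·5+5·3+3·0+4·0 = 40 | 5·8 = 40
E: 5·0+5·5+3·0+4·0 = 25 | 5·5 = 25
gcd(5,5,3,4,5) = 1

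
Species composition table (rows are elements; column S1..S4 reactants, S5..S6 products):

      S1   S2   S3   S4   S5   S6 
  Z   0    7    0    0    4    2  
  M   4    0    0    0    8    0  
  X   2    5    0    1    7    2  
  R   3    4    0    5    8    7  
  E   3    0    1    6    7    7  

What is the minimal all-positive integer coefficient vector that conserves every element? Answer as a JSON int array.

Z: 6·0+2·7+4·0+1·0 = 14 | 3·4+1·2 = 14
M: 6·4+2·0+4·0+1·0 = 24 | 3·8+1·0 = 24
X: 6·2+2·5+4·0+1·1 = 23 | 3·7+1·2 = 23
R: 6·3+2·4+4·0+1·5 = 31 | 3·8+1·7 = 31
E: 6·3+2·0+4·1+1·6 = 28 | 3·7+1·7 = 28
gcd(6,2,4,1,3,1) = 1

Coefficients: [6, 2, 4, 1, 3, 1]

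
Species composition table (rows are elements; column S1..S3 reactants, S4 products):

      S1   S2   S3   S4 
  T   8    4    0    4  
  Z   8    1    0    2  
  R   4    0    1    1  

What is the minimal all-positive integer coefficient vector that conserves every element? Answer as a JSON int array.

T: 1·8+4·4+2·0 = 24 | 6·4 = 24
Z: 1·8+4·1+2·0 = 12 | 6·2 = 12
R: 1·4+4·0+2·1 = 6 | 6·1 = 6
gcd(1,4,2,6) = 1

Coefficients: [1, 4, 2, 6]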